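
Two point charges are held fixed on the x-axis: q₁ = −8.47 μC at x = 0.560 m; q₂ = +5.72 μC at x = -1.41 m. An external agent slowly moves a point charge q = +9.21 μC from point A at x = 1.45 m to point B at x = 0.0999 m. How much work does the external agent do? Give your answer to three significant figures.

For quasistatic motion the external work equals the change in potential energy: W_ext = qΔV = q(V_B − V_A).
At A: distances to the source charges are 0.890 m, 2.86 m; V_A = Σ kqᵢ/rᵢ = -6.76×10⁴ V.
At B: distances to the source charges are 0.460 m, 1.51 m; V_B = Σ kqᵢ/rᵢ = -1.31×10⁵ V.
ΔV = V_B − V_A = -6.39×10⁴ V.
W_ext = qΔV = (9.21×10⁻⁶ C)(-6.39×10⁴ V) = -0.588 J.

-0.588 J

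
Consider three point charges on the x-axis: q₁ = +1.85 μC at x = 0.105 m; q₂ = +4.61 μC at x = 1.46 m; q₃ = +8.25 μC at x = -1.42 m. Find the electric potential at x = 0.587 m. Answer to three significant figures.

1.19×10⁵ V

The total potential is the scalar sum of each charge's contribution, V = Σ kqᵢ/rᵢ.
Distances from the field point to each charge: r₁ = 0.482 m, r₂ = 0.873 m, r₃ = 2.01 m.
V = k[(1.85×10⁻⁶)/(0.482) + (4.61×10⁻⁶)/(0.873) + (8.25×10⁻⁶)/(2.01)] = 1.19×10⁵ V.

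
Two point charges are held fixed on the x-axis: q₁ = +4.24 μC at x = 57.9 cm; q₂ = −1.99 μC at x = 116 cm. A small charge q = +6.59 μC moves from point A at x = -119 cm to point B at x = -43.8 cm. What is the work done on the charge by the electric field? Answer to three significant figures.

The work done by the electric force is W_field = −ΔU = −q(V_B − V_A) = q(V_A − V_B).
At A: distances to the source charges are 1.77 m, 2.35 m; V_A = Σ kqᵢ/rᵢ = 1.39×10⁴ V.
At B: distances to the source charges are 1.02 m, 1.60 m; V_B = Σ kqᵢ/rᵢ = 2.63×10⁴ V.
ΔV = V_B − V_A = 1.24×10⁴ V.
W_field = −qΔV = −(6.59×10⁻⁶ C)(1.24×10⁴ V) = -0.0814 J.

-0.0814 J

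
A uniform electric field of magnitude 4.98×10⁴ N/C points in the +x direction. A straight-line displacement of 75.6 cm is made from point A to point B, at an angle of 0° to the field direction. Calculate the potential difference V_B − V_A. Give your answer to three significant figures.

-3.76×10⁴ V

Only the component of displacement along E changes the potential: ΔV = −E·d·cosθ.
ΔV = −(4.98×10⁴ V/m)(0.756 m)cos0° = -3.76×10⁴ V.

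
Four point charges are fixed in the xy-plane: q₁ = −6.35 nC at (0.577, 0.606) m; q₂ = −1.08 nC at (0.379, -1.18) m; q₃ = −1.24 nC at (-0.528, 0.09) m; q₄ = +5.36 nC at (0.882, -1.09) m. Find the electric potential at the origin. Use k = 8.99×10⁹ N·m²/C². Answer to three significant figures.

-62.5 V

The total potential is the scalar sum of each charge's contribution, V = Σ kqᵢ/rᵢ.
Distances from the field point to each charge: r₁ = 0.837 m, r₂ = 1.24 m, r₃ = 0.536 m, r₄ = 1.40 m.
V = k[(-6.35×10⁻⁹)/(0.837) + (-1.08×10⁻⁹)/(1.24) + (-1.24×10⁻⁹)/(0.536) + (5.36×10⁻⁹)/(1.40)] = -62.5 V.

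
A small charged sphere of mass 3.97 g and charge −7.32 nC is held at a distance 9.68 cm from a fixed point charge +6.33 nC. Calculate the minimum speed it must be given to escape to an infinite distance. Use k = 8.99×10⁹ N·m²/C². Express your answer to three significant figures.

0.0466 m/s

To just escape, total mechanical energy must reach zero at infinity: ½mv²_min + U = 0, so ½mv²_min = −U = |kQq|/r.
|U| = |kQq|/r = (8.99×10⁹ N·m²/C²)(6.33×10⁻⁹)(7.32×10⁻⁹)/(0.0968) = 4.30×10⁻⁶ J.
v_min = √(2|U|/m) = √(2·4.30×10⁻⁶/3.97×10⁻³) = 0.0466 m/s.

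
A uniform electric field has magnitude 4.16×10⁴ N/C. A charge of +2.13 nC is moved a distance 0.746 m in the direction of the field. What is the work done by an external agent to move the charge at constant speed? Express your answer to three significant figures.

The potential change for a displacement 0.746 m in the direction of the field is ΔV = −Ed = -3.10×10⁴ V.
W_ext = qΔV = -6.61×10⁻⁵ J.

-6.61×10⁻⁵ J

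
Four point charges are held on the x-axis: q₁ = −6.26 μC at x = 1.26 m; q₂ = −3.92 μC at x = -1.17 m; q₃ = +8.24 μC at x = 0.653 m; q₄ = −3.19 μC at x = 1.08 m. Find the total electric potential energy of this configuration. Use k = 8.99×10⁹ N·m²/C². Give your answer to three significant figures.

The assembly work is the sum of pairwise potential energies, U = Σ_{i<j} kqᵢqⱼ/rᵢⱼ.
Pair separations: r₁₂ = 2.43 m, r₁₃ = 0.607 m, r₁₄ = 0.180 m, r₂₃ = 1.82 m, r₂₄ = 2.25 m, r₃₄ = 0.427 m.
Summing all 6 pair terms gives U = -0.339 J.

-0.339 J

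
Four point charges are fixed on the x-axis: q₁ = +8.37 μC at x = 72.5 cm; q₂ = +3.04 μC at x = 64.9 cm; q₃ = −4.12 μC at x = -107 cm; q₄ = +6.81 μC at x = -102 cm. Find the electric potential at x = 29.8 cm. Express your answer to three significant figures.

Electric potential is a scalar, so the contributions from each charge add algebraically: V = Σ kqᵢ/rᵢ.
Distances from the field point to each charge: r₁ = 0.427 m, r₂ = 0.351 m, r₃ = 1.37 m, r₄ = 1.32 m.
V = k[(8.37×10⁻⁶)/(0.427) + (3.04×10⁻⁶)/(0.351) + (-4.12×10⁻⁶)/(1.37) + (6.81×10⁻⁶)/(1.32)] = 2.73×10⁵ V.

2.73×10⁵ V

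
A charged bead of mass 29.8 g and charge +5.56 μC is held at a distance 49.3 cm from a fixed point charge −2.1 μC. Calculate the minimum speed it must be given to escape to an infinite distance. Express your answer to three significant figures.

3.78 m/s

To just escape, total mechanical energy must reach zero at infinity: ½mv²_min + U = 0, so ½mv²_min = −U = |kQq|/r.
|U| = |kQq|/r = (8.99×10⁹ N·m²/C²)(2.10×10⁻⁶)(5.56×10⁻⁶)/(0.493) = 0.213 J.
v_min = √(2|U|/m) = √(2·0.213/0.0298) = 3.78 m/s.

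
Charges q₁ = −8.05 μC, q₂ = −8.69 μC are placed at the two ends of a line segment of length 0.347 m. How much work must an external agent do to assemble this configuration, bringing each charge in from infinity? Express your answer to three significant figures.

1.81 J

The work to assemble the configuration equals its total potential energy, U = Σ kqᵢqⱼ/rᵢⱼ over all pairs.
The separation is r = 0.347 m.
U = (1.81) = 1.81 J.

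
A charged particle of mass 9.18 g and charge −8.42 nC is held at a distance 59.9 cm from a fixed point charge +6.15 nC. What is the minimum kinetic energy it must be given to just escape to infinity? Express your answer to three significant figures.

To just escape, total mechanical energy must reach zero at infinity: ½mv²_min + U = 0, so ½mv²_min = −U = |kQq|/r.
|U| = |kQq|/r = (8.99×10⁹ N·m²/C²)(6.15×10⁻⁹)(8.42×10⁻⁹)/(0.599) = 7.77×10⁻⁷ J.

7.77×10⁻⁷ J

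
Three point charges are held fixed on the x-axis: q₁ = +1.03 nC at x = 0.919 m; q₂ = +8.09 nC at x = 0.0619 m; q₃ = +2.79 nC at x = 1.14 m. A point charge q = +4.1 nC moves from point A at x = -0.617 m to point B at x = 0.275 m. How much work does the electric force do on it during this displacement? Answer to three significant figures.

-1.05×10⁻⁶ J

The work done by the electric force is W_field = −ΔU = −q(V_B − V_A) = q(V_A − V_B).
At A: distances to the source charges are 1.54 m, 0.679 m, 1.76 m; V_A = Σ kqᵢ/rᵢ = 127 V.
At B: distances to the source charges are 0.644 m, 0.213 m, 0.865 m; V_B = Σ kqᵢ/rᵢ = 385 V.
ΔV = V_B − V_A = 257 V.
W_field = −qΔV = −(4.10×10⁻⁹ C)(257 V) = -1.05×10⁻⁶ J.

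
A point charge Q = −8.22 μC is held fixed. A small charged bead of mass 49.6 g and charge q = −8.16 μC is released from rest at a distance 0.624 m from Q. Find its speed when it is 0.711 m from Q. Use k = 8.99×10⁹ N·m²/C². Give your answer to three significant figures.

Only the electrostatic force acts, so mechanical energy is conserved: ½mv² = U₁ − U₂ = kQq(1/r₁ − 1/r₂).
U₁ − U₂ = (8.99×10⁹ N·m²/C²)(-8.22×10⁻⁶ C)(-8.16×10⁻⁶ C)(1/0.624 − 1/0.711) = 0.118 J.
v = √(2·0.118/0.0496) = 2.18 m/s.

2.18 m/s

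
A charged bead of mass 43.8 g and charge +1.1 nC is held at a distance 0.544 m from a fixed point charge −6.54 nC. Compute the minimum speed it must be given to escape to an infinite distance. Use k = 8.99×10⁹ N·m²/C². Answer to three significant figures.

2.33×10⁻³ m/s

To just escape, total mechanical energy must reach zero at infinity: ½mv²_min + U = 0, so ½mv²_min = −U = |kQq|/r.
|U| = |kQq|/r = (8.99×10⁹ N·m²/C²)(6.54×10⁻⁹)(1.10×10⁻⁹)/(0.544) = 1.19×10⁻⁷ J.
v_min = √(2|U|/m) = √(2·1.19×10⁻⁷/0.0438) = 2.33×10⁻³ m/s.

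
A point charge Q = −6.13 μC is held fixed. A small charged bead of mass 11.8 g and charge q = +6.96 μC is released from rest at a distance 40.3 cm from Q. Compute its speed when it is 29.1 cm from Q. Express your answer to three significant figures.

7.88 m/s

Only the electrostatic force acts, so mechanical energy is conserved: ½mv² = U₁ − U₂ = kQq(1/r₁ − 1/r₂).
U₁ − U₂ = (8.99×10⁹ N·m²/C²)(-6.13×10⁻⁶ C)(6.96×10⁻⁶ C)(1/0.403 − 1/0.291) = 0.366 J.
v = √(2·0.366/0.0118) = 7.88 m/s.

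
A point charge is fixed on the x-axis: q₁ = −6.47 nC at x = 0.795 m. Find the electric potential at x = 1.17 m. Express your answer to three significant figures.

The total potential is the scalar sum of each charge's contribution, V = Σ kqᵢ/rᵢ.
V = k[(-6.47×10⁻⁹)/(0.375)] = -155 V.

-155 V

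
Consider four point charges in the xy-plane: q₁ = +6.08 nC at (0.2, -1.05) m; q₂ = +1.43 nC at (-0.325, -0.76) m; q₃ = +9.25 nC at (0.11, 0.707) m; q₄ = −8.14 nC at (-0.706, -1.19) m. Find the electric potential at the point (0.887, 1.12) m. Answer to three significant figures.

Electric potential is a scalar, so the contributions from each charge add algebraically: V = Σ kqᵢ/rᵢ.
Distances from the field point to each charge: r₁ = 2.28 m, r₂ = 2.24 m, r₃ = 0.880 m, r₄ = 2.81 m.
V = k[(6.08×10⁻⁹)/(2.28) + (1.43×10⁻⁹)/(2.24) + (9.25×10⁻⁹)/(0.880) + (-8.14×10⁻⁹)/(2.81)] = 98.2 V.

98.2 V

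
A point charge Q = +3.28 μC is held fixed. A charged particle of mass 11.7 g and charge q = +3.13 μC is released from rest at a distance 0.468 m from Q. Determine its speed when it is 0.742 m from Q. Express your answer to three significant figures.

Only the electrostatic force acts, so mechanical energy is conserved: ½mv² = U₁ − U₂ = kQq(1/r₁ − 1/r₂).
U₁ − U₂ = (8.99×10⁹ N·m²/C²)(3.28×10⁻⁶ C)(3.13×10⁻⁶ C)(1/0.468 − 1/0.742) = 0.0728 J.
v = √(2·0.0728/0.0117) = 3.53 m/s.

3.53 m/s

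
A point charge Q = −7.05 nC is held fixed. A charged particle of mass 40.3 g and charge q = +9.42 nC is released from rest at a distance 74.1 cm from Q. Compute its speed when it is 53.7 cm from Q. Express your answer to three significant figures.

3.90×10⁻³ m/s

Only the electrostatic force acts, so mechanical energy is conserved: ½mv² = U₁ − U₂ = kQq(1/r₁ − 1/r₂).
U₁ − U₂ = (8.99×10⁹ N·m²/C²)(-7.05×10⁻⁹ C)(9.42×10⁻⁹ C)(1/0.741 − 1/0.537) = 3.06×10⁻⁷ J.
v = √(2·3.06×10⁻⁷/0.0403) = 3.90×10⁻³ m/s.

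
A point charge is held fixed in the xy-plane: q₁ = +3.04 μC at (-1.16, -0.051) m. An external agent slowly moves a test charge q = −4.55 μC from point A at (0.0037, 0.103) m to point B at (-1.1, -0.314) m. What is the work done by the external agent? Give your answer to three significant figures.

For quasistatic motion the external work equals the change in potential energy: W_ext = qΔV = q(V_B − V_A).
At A: distance to the source charge is 1.17 m; V_A = kq₁/r = 2.33×10⁴ V.
At B: distance to the source charge is 0.270 m; V_B = kq₁/r = 1.01×10⁵ V.
ΔV = V_B − V_A = 7.80×10⁴ V.
W_ext = qΔV = (-4.55×10⁻⁶ C)(7.80×10⁴ V) = -0.355 J.

-0.355 J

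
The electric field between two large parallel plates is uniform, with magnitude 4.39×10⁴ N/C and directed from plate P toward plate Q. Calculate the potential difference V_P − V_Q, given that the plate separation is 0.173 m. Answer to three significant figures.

7590 V

In a uniform field, potential decreases in the direction of E: ΔV = −E·d for a displacement d parallel to E.
Going from Q to P is a displacement of 0.173 m opposite to the field, so V_P − V_Q = +Ed = 7590 V.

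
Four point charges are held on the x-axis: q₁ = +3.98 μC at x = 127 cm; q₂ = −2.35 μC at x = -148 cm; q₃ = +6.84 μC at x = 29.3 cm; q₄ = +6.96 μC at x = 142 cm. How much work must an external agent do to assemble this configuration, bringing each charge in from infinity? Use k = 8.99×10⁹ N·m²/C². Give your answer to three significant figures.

The work to assemble the configuration equals its total potential energy, U = Σ kqᵢqⱼ/rᵢⱼ over all pairs.
Pair separations: r₁₂ = 2.75 m, r₁₃ = 0.977 m, r₁₄ = 0.150 m, r₂₃ = 1.77 m, r₂₄ = 2.90 m, r₃₄ = 1.13 m.
Summing all 6 pair terms gives U = 2.13 J.

2.13 J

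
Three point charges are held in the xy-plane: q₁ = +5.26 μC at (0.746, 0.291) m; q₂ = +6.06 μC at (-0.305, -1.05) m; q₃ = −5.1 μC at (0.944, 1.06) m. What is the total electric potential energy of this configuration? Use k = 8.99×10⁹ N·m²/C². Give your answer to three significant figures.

The assembly work is the sum of pairwise potential energies, U = Σ_{i<j} kqᵢqⱼ/rᵢⱼ.
Pair separations: r₁₂ = 1.70 m, r₁₃ = 0.794 m, r₂₃ = 2.45 m.
U = (0.168) + (-0.304) + (-0.113) = -0.249 J.

-0.249 J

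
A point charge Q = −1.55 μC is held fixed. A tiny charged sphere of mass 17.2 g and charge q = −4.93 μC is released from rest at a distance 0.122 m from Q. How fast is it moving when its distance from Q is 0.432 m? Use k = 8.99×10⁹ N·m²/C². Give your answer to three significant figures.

Only the electrostatic force acts, so mechanical energy is conserved: ½mv² = U₁ − U₂ = kQq(1/r₁ − 1/r₂).
U₁ − U₂ = (8.99×10⁹ N·m²/C²)(-1.55×10⁻⁶ C)(-4.93×10⁻⁶ C)(1/0.122 − 1/0.432) = 0.404 J.
v = √(2·0.404/0.0172) = 6.85 m/s.

6.85 m/s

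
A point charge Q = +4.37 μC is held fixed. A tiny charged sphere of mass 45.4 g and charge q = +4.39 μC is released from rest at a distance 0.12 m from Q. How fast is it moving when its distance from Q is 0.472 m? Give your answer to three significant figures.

Only the electrostatic force acts, so mechanical energy is conserved: ½mv² = U₁ − U₂ = kQq(1/r₁ − 1/r₂).
U₁ − U₂ = (8.99×10⁹ N·m²/C²)(4.37×10⁻⁶ C)(4.39×10⁻⁶ C)(1/0.120 − 1/0.472) = 1.07 J.
v = √(2·1.07/0.0454) = 6.87 m/s.

6.87 m/s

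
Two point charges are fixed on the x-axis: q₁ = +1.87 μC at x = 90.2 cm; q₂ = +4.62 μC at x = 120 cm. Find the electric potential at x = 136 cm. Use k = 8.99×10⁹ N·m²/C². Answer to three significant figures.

The total potential is the scalar sum of each charge's contribution, V = Σ kqᵢ/rᵢ.
Distances from the field point to each charge: r₁ = 0.458 m, r₂ = 0.160 m.
V = k[(1.87×10⁻⁶)/(0.458) + (4.62×10⁻⁶)/(0.160)] = 2.96×10⁵ V.

2.96×10⁵ V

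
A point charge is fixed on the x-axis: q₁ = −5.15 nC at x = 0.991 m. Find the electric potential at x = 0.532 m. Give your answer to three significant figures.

-101 V

Electric potential is a scalar, so the contributions from each charge add algebraically: V = Σ kqᵢ/rᵢ.
V = k[(-5.15×10⁻⁹)/(0.459)] = -101 V.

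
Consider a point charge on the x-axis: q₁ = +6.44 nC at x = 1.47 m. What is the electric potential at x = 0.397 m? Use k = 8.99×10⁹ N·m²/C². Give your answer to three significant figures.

54.0 V

Electric potential is a scalar, so the contributions from each charge add algebraically: V = Σ kqᵢ/rᵢ.
V = k[(6.44×10⁻⁹)/(1.07)] = 54.0 V.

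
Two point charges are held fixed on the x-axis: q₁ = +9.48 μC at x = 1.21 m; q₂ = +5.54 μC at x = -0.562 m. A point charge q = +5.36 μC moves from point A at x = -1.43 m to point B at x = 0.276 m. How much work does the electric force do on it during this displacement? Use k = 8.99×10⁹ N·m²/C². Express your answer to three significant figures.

-0.327 J

The work done by the electric force is W_field = −ΔU = −q(V_B − V_A) = q(V_A − V_B).
At A: distances to the source charges are 2.64 m, 0.868 m; V_A = Σ kqᵢ/rᵢ = 8.97×10⁴ V.
At B: distances to the source charges are 0.934 m, 0.838 m; V_B = Σ kqᵢ/rᵢ = 1.51×10⁵ V.
ΔV = V_B − V_A = 6.10×10⁴ V.
W_field = −qΔV = −(5.36×10⁻⁶ C)(6.10×10⁴ V) = -0.327 J.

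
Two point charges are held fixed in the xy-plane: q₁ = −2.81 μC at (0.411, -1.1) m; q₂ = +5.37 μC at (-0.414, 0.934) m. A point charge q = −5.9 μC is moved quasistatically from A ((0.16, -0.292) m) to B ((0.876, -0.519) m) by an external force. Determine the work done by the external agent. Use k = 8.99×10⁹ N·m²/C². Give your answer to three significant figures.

For quasistatic motion the external work equals the change in potential energy: W_ext = qΔV = q(V_B − V_A).
At A: distances to the source charges are 0.846 m, 1.35 m; V_A = Σ kqᵢ/rᵢ = 5800 V.
At B: distances to the source charges are 0.744 m, 1.94 m; V_B = Σ kqᵢ/rᵢ = -9100 V.
ΔV = V_B − V_A = -1.49×10⁴ V.
W_ext = qΔV = (-5.90×10⁻⁶ C)(-1.49×10⁴ V) = 0.0879 J.

0.0879 J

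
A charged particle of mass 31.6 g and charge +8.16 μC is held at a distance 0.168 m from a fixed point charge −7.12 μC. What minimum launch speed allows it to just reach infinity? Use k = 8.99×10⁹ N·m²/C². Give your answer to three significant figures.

14.0 m/s

To just escape, total mechanical energy must reach zero at infinity: ½mv²_min + U = 0, so ½mv²_min = −U = |kQq|/r.
|U| = |kQq|/r = (8.99×10⁹ N·m²/C²)(7.12×10⁻⁶)(8.16×10⁻⁶)/(0.168) = 3.11 J.
v_min = √(2|U|/m) = √(2·3.11/0.0316) = 14.0 m/s.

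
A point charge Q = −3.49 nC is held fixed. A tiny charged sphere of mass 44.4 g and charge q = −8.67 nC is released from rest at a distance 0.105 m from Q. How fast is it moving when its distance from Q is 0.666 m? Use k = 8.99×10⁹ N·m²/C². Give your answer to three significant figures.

Only the electrostatic force acts, so mechanical energy is conserved: ½mv² = U₁ − U₂ = kQq(1/r₁ − 1/r₂).
U₁ − U₂ = (8.99×10⁹ N·m²/C²)(-3.49×10⁻⁹ C)(-8.67×10⁻⁹ C)(1/0.105 − 1/0.666) = 2.18×10⁻⁶ J.
v = √(2·2.18×10⁻⁶/0.0444) = 9.91×10⁻³ m/s.

9.91×10⁻³ m/s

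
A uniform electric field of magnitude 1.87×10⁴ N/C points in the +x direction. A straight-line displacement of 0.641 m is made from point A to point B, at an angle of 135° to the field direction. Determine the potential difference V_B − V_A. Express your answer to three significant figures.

Only the component of displacement along E changes the potential: ΔV = −E·d·cosθ.
ΔV = −(1.87×10⁴ V/m)(0.641 m)cos135° = 8480 V.

8480 V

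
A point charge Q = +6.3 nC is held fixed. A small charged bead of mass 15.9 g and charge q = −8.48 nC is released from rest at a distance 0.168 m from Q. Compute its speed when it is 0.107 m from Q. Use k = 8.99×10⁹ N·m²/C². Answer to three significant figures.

0.0143 m/s

Only the electrostatic force acts, so mechanical energy is conserved: ½mv² = U₁ − U₂ = kQq(1/r₁ − 1/r₂).
U₁ − U₂ = (8.99×10⁹ N·m²/C²)(6.30×10⁻⁹ C)(-8.48×10⁻⁹ C)(1/0.168 − 1/0.107) = 1.63×10⁻⁶ J.
v = √(2·1.63×10⁻⁶/0.0159) = 0.0143 m/s.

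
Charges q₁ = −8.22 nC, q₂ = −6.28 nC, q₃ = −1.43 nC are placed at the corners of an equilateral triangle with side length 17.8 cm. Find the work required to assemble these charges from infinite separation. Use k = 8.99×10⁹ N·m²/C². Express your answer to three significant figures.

3.65×10⁻⁶ J

The assembly work is the sum of pairwise potential energies, U = Σ_{i<j} kqᵢqⱼ/rᵢⱼ.
All three pair separations equal the side length, 0.178 m.
U = (2.61×10⁻⁶) + (5.94×10⁻⁷) + (4.54×10⁻⁷) = 3.65×10⁻⁶ J.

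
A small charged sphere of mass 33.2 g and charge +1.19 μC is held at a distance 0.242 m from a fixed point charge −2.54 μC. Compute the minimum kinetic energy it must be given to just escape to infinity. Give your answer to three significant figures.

To just escape, total mechanical energy must reach zero at infinity: ½mv²_min + U = 0, so ½mv²_min = −U = |kQq|/r.
|U| = |kQq|/r = (8.99×10⁹ N·m²/C²)(2.54×10⁻⁶)(1.19×10⁻⁶)/(0.242) = 0.112 J.

0.112 J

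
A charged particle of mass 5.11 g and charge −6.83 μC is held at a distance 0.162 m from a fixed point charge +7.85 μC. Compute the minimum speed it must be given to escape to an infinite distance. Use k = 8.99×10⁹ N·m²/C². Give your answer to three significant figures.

34.1 m/s

To just escape, total mechanical energy must reach zero at infinity: ½mv²_min + U = 0, so ½mv²_min = −U = |kQq|/r.
|U| = |kQq|/r = (8.99×10⁹ N·m²/C²)(7.85×10⁻⁶)(6.83×10⁻⁶)/(0.162) = 2.98 J.
v_min = √(2|U|/m) = √(2·2.98/5.11×10⁻³) = 34.1 m/s.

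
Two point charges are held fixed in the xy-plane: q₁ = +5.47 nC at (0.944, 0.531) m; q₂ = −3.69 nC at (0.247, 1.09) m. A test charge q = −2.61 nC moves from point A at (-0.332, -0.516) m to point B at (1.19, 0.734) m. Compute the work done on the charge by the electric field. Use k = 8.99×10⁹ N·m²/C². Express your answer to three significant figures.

2.89×10⁻⁷ J

The work done by the electric force is W_field = −ΔU = −q(V_B − V_A) = q(V_A − V_B).
At A: distances to the source charges are 1.65 m, 1.71 m; V_A = Σ kqᵢ/rᵢ = 10.4 V.
At B: distances to the source charges are 0.319 m, 1.01 m; V_B = Σ kqᵢ/rᵢ = 121 V.
ΔV = V_B − V_A = 111 V.
W_field = −qΔV = −(-2.61×10⁻⁹ C)(111 V) = 2.89×10⁻⁷ J.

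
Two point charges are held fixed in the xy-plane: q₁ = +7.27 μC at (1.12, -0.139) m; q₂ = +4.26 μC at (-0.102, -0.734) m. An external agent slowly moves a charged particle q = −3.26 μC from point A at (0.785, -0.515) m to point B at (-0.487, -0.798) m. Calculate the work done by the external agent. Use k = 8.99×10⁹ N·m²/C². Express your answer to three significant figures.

For quasistatic motion the external work equals the change in potential energy: W_ext = qΔV = q(V_B − V_A).
At A: distances to the source charges are 0.504 m, 0.914 m; V_A = Σ kqᵢ/rᵢ = 1.72×10⁵ V.
At B: distances to the source charges are 1.74 m, 0.390 m; V_B = Σ kqᵢ/rᵢ = 1.36×10⁵ V.
ΔV = V_B − V_A = -3.59×10⁴ V.
W_ext = qΔV = (-3.26×10⁻⁶ C)(-3.59×10⁴ V) = 0.117 J.

0.117 J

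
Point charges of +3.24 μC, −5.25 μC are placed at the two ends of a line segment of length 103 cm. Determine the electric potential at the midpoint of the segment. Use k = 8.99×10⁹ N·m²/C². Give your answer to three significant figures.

-3.51×10⁴ V

The total potential is the scalar sum of each charge's contribution, V = Σ kqᵢ/rᵢ.
Each charge is 0.515 m from the midpoint.
V = k[(3.24×10⁻⁶)/(0.515) + (-5.25×10⁻⁶)/(0.515)] = -3.51×10⁴ V.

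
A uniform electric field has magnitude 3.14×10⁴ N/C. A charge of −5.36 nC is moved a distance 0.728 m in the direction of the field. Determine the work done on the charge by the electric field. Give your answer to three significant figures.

-1.23×10⁻⁴ J

The potential change for a displacement 0.728 m in the direction of the field is ΔV = −Ed = -2.29×10⁴ V.
W_field = −qΔV = -1.23×10⁻⁴ J.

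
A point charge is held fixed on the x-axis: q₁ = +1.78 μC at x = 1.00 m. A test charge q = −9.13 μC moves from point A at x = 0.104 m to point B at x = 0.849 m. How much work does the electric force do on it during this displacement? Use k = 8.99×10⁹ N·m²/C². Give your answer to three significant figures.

The work done by the electric force is W_field = −ΔU = −q(V_B − V_A) = q(V_A − V_B).
At A: distance to the source charge is 0.896 m; V_A = kq₁/r = 1.79×10⁴ V.
At B: distance to the source charge is 0.151 m; V_B = kq₁/r = 1.06×10⁵ V.
ΔV = V_B − V_A = 8.81×10⁴ V.
W_field = −qΔV = −(-9.13×10⁻⁶ C)(8.81×10⁴ V) = 0.804 J.

0.804 J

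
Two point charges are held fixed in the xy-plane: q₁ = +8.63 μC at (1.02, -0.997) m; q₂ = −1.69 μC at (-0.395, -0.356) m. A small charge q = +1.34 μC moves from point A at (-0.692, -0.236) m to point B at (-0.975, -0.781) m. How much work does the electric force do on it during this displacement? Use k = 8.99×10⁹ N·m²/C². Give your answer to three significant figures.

The work done by the electric force is W_field = −ΔU = −q(V_B − V_A) = q(V_A − V_B).
At A: distances to the source charges are 1.87 m, 0.320 m; V_A = Σ kqᵢ/rᵢ = -6020 V.
At B: distances to the source charges are 2.01 m, 0.719 m; V_B = Σ kqᵢ/rᵢ = 1.75×10⁴ V.
ΔV = V_B − V_A = 2.36×10⁴ V.
W_field = −qΔV = −(1.34×10⁻⁶ C)(2.36×10⁴ V) = -0.0316 J.

-0.0316 J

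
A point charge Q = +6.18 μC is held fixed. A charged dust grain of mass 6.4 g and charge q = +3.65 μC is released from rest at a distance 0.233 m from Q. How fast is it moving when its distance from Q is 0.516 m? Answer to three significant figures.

Only the electrostatic force acts, so mechanical energy is conserved: ½mv² = U₁ − U₂ = kQq(1/r₁ − 1/r₂).
U₁ − U₂ = (8.99×10⁹ N·m²/C²)(6.18×10⁻⁶ C)(3.65×10⁻⁶ C)(1/0.233 − 1/0.516) = 0.477 J.
v = √(2·0.477/6.40×10⁻³) = 12.2 m/s.

12.2 m/s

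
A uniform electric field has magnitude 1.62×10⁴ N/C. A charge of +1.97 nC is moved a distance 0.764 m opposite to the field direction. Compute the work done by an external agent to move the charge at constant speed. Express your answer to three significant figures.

2.44×10⁻⁵ J

The potential change for a displacement 0.764 m opposite to the field direction is ΔV = +Ed = 1.24×10⁴ V.
W_ext = qΔV = 2.44×10⁻⁵ J.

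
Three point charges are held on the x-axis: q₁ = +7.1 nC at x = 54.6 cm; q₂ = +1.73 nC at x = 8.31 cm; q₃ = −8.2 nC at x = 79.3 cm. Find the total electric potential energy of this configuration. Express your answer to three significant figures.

-2.06×10⁻⁶ J

The work to assemble the configuration equals its total potential energy, U = Σ kqᵢqⱼ/rᵢⱼ over all pairs.
Pair separations: r₁₂ = 0.463 m, r₁₃ = 0.247 m, r₂₃ = 0.710 m.
U = (2.39×10⁻⁷) + (-2.12×10⁻⁶) + (-1.80×10⁻⁷) = -2.06×10⁻⁶ J.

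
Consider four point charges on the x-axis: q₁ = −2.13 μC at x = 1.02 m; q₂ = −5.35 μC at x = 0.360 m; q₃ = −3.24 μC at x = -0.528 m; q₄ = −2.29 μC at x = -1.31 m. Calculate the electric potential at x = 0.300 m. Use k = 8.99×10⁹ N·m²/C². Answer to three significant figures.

-8.76×10⁵ V

The total potential is the scalar sum of each charge's contribution, V = Σ kqᵢ/rᵢ.
Distances from the field point to each charge: r₁ = 0.720 m, r₂ = 0.0600 m, r₃ = 0.828 m, r₄ = 1.61 m.
V = k[(-2.13×10⁻⁶)/(0.720) + (-5.35×10⁻⁶)/(0.0600) + (-3.24×10⁻⁶)/(0.828) + (-2.29×10⁻⁶)/(1.61)] = -8.76×10⁵ V.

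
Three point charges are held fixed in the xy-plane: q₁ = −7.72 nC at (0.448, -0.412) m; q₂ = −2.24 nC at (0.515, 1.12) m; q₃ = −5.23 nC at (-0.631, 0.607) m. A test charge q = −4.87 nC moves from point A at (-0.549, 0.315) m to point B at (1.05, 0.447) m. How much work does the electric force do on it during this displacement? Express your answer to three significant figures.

The work done by the electric force is W_field = −ΔU = −q(V_B − V_A) = q(V_A − V_B).
At A: distances to the source charges are 1.23 m, 1.33 m, 0.303 m; V_A = Σ kqᵢ/rᵢ = -226 V.
At B: distances to the source charges are 1.05 m, 0.860 m, 1.69 m; V_B = Σ kqᵢ/rᵢ = -117 V.
ΔV = V_B − V_A = 109 V.
W_field = −qΔV = −(-4.87×10⁻⁹ C)(109 V) = 5.30×10⁻⁷ J.

5.30×10⁻⁷ J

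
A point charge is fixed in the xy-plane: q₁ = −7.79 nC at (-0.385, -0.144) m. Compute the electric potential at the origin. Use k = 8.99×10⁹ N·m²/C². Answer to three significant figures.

The total potential is the scalar sum of each charge's contribution, V = Σ kqᵢ/rᵢ.
Distances from the field point to each charge: r₁ = 0.411 m.
V = k[(-7.79×10⁻⁹)/(0.411)] = -170 V.

-170 V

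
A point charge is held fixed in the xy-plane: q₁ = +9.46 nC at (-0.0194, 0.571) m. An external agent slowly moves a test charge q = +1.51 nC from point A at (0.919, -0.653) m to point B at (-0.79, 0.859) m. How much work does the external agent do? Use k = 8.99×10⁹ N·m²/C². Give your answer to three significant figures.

For quasistatic motion the external work equals the change in potential energy: W_ext = qΔV = q(V_B − V_A).
At A: distance to the source charge is 1.54 m; V_A = kq₁/r = 55.1 V.
At B: distance to the source charge is 0.823 m; V_B = kq₁/r = 103 V.
ΔV = V_B − V_A = 48.2 V.
W_ext = qΔV = (1.51×10⁻⁹ C)(48.2 V) = 7.28×10⁻⁸ J.

7.28×10⁻⁸ J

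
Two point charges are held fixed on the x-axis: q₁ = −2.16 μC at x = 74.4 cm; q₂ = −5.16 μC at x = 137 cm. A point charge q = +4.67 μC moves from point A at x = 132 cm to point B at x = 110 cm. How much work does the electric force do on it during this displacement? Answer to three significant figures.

-3.43 J

The work done by the electric force is W_field = −ΔU = −q(V_B − V_A) = q(V_A − V_B).
At A: distances to the source charges are 0.576 m, 0.0500 m; V_A = Σ kqᵢ/rᵢ = -9.61×10⁵ V.
At B: distances to the source charges are 0.356 m, 0.270 m; V_B = Σ kqᵢ/rᵢ = -2.26×10⁵ V.
ΔV = V_B − V_A = 7.35×10⁵ V.
W_field = −qΔV = −(4.67×10⁻⁶ C)(7.35×10⁵ V) = -3.43 J.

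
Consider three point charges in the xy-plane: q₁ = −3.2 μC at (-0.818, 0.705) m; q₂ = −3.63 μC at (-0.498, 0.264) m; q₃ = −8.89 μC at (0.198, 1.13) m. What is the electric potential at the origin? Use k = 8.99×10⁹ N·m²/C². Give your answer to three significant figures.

-1.54×10⁵ V

The total potential is the scalar sum of each charge's contribution, V = Σ kqᵢ/rᵢ.
Distances from the field point to each charge: r₁ = 1.08 m, r₂ = 0.564 m, r₃ = 1.15 m.
V = k[(-3.20×10⁻⁶)/(1.08) + (-3.63×10⁻⁶)/(0.564) + (-8.89×10⁻⁶)/(1.15)] = -1.54×10⁵ V.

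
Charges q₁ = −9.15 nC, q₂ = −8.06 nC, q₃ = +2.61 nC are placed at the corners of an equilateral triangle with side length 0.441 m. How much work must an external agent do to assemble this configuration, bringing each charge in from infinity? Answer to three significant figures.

The assembly work is the sum of pairwise potential energies, U = Σ_{i<j} kqᵢqⱼ/rᵢⱼ.
All three pair separations equal the side length, 0.441 m.
U = (1.50×10⁻⁶) + (-4.87×10⁻⁷) + (-4.29×10⁻⁷) = 5.88×10⁻⁷ J.

5.88×10⁻⁷ J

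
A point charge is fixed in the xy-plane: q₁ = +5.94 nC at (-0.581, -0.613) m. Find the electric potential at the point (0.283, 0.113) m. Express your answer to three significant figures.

47.3 V

Electric potential is a scalar, so the contributions from each charge add algebraically: V = Σ kqᵢ/rᵢ.
Distances from the field point to each charge: r₁ = 1.13 m.
V = k[(5.94×10⁻⁹)/(1.13)] = 47.3 V.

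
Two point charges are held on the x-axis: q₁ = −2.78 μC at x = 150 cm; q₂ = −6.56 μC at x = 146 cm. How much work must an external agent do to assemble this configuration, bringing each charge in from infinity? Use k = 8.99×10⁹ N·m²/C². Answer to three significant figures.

The assembly work is the sum of pairwise potential energies, U = Σ_{i<j} kqᵢqⱼ/rᵢⱼ.
Pair separations: r₁₂ = 0.0400 m.
U = (4.10) = 4.10 J.

4.10 J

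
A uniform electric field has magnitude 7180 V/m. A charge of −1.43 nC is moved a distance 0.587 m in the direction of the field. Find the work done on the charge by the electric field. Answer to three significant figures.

The potential change for a displacement 0.587 m in the direction of the field is ΔV = −Ed = -4210 V.
W_field = −qΔV = -6.03×10⁻⁶ J.

-6.03×10⁻⁶ J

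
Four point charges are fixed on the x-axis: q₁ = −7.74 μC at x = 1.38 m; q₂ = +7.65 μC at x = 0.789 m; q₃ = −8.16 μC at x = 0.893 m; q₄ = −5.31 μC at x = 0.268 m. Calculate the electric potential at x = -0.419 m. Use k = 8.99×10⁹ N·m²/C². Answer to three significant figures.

-1.07×10⁵ V

The total potential is the scalar sum of each charge's contribution, V = Σ kqᵢ/rᵢ.
Distances from the field point to each charge: r₁ = 1.80 m, r₂ = 1.21 m, r₃ = 1.31 m, r₄ = 0.687 m.
V = k[(-7.74×10⁻⁶)/(1.80) + (7.65×10⁻⁶)/(1.21) + (-8.16×10⁻⁶)/(1.31) + (-5.31×10⁻⁶)/(0.687)] = -1.07×10⁵ V.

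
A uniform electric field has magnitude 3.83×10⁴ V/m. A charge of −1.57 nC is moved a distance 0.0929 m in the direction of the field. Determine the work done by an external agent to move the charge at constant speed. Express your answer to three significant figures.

5.59×10⁻⁶ J

The potential change for a displacement 0.0929 m in the direction of the field is ΔV = −Ed = -3560 V.
W_ext = qΔV = 5.59×10⁻⁶ J.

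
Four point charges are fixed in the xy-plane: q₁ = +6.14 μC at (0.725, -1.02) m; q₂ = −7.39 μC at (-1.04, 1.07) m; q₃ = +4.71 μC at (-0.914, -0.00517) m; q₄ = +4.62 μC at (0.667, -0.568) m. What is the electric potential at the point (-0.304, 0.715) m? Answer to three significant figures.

1.67×10⁴ V

Electric potential is a scalar, so the contributions from each charge add algebraically: V = Σ kqᵢ/rᵢ.
Distances from the field point to each charge: r₁ = 2.02 m, r₂ = 0.817 m, r₃ = 0.944 m, r₄ = 1.61 m.
V = k[(6.14×10⁻⁶)/(2.02) + (-7.39×10⁻⁶)/(0.817) + (4.71×10⁻⁶)/(0.944) + (4.62×10⁻⁶)/(1.61)] = 1.67×10⁴ V.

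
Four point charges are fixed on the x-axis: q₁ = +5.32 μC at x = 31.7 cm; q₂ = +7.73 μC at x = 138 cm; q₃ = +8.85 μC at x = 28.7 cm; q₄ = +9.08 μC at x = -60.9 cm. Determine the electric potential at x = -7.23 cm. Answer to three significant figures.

The total potential is the scalar sum of each charge's contribution, V = Σ kqᵢ/rᵢ.
Distances from the field point to each charge: r₁ = 0.389 m, r₂ = 1.45 m, r₃ = 0.359 m, r₄ = 0.537 m.
V = k[(5.32×10⁻⁶)/(0.389) + (7.73×10⁻⁶)/(1.45) + (8.85×10⁻⁶)/(0.359) + (9.08×10⁻⁶)/(0.537)] = 5.44×10⁵ V.

5.44×10⁵ V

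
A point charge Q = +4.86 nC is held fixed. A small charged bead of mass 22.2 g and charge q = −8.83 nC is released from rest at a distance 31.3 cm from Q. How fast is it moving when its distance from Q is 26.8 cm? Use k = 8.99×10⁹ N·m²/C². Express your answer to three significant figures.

Only the electrostatic force acts, so mechanical energy is conserved: ½mv² = U₁ − U₂ = kQq(1/r₁ − 1/r₂).
U₁ − U₂ = (8.99×10⁹ N·m²/C²)(4.86×10⁻⁹ C)(-8.83×10⁻⁹ C)(1/0.313 − 1/0.268) = 2.07×10⁻⁷ J.
v = √(2·2.07×10⁻⁷/0.0222) = 4.32×10⁻³ m/s.

4.32×10⁻³ m/s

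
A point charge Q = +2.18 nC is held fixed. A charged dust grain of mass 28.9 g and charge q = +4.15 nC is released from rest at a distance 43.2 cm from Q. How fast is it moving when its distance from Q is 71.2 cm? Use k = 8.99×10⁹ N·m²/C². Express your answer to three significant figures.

2.26×10⁻³ m/s

Only the electrostatic force acts, so mechanical energy is conserved: ½mv² = U₁ − U₂ = kQq(1/r₁ − 1/r₂).
U₁ − U₂ = (8.99×10⁹ N·m²/C²)(2.18×10⁻⁹ C)(4.15×10⁻⁹ C)(1/0.432 − 1/0.712) = 7.40×10⁻⁸ J.
v = √(2·7.40×10⁻⁸/0.0289) = 2.26×10⁻³ m/s.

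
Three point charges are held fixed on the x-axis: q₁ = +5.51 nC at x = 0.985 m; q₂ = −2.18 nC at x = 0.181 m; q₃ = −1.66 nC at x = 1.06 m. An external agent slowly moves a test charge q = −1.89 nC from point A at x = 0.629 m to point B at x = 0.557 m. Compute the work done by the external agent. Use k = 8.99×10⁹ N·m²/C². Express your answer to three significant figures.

For quasistatic motion the external work equals the change in potential energy: W_ext = qΔV = q(V_B − V_A).
At A: distances to the source charges are 0.356 m, 0.448 m, 0.431 m; V_A = Σ kqᵢ/rᵢ = 60.8 V.
At B: distances to the source charges are 0.428 m, 0.376 m, 0.503 m; V_B = Σ kqᵢ/rᵢ = 33.9 V.
ΔV = V_B − V_A = -26.8 V.
W_ext = qΔV = (-1.89×10⁻⁹ C)(-26.8 V) = 5.07×10⁻⁸ J.

5.07×10⁻⁸ J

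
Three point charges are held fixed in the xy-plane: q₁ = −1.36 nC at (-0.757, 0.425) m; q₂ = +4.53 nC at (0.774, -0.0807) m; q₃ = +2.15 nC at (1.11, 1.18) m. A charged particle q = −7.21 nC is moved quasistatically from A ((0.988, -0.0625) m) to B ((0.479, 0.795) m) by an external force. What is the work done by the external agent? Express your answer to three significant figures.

9.92×10⁻⁷ J

For quasistatic motion the external work equals the change in potential energy: W_ext = qΔV = q(V_B − V_A).
At A: distances to the source charges are 1.81 m, 0.215 m, 1.25 m; V_A = Σ kqᵢ/rᵢ = 198 V.
At B: distances to the source charges are 1.29 m, 0.924 m, 0.739 m; V_B = Σ kqᵢ/rᵢ = 60.7 V.
ΔV = V_B − V_A = -138 V.
W_ext = qΔV = (-7.21×10⁻⁹ C)(-138 V) = 9.92×10⁻⁷ J.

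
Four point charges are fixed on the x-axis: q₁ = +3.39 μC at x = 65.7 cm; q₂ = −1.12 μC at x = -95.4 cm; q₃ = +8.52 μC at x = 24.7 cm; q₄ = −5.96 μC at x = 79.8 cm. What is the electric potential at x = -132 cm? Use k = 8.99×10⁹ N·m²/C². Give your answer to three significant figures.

1.15×10⁴ V

The total potential is the scalar sum of each charge's contribution, V = Σ kqᵢ/rᵢ.
Distances from the field point to each charge: r₁ = 1.98 m, r₂ = 0.366 m, r₃ = 1.57 m, r₄ = 2.12 m.
V = k[(3.39×10⁻⁶)/(1.98) + (-1.12×10⁻⁶)/(0.366) + (8.52×10⁻⁶)/(1.57) + (-5.96×10⁻⁶)/(2.12)] = 1.15×10⁴ V.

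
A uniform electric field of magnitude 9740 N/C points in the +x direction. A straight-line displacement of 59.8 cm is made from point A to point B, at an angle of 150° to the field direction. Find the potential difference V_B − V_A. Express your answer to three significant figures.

Only the component of displacement along E changes the potential: ΔV = −E·d·cosθ.
ΔV = −(9740 V/m)(0.598 m)cos150° = 5040 V.

5040 V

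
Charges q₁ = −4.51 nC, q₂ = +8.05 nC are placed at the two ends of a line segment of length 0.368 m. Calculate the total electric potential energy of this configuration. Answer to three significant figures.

The assembly work is the sum of pairwise potential energies, U = Σ_{i<j} kqᵢqⱼ/rᵢⱼ.
The separation is r = 0.368 m.
U = (-8.87×10⁻⁷) = -8.87×10⁻⁷ J.

-8.87×10⁻⁷ J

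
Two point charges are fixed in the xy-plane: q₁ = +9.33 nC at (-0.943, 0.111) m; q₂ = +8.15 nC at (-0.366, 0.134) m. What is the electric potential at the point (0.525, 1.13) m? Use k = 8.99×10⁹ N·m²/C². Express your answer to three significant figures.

Electric potential is a scalar, so the contributions from each charge add algebraically: V = Σ kqᵢ/rᵢ.
Distances from the field point to each charge: r₁ = 1.79 m, r₂ = 1.34 m.
V = k[(9.33×10⁻⁹)/(1.79) + (8.15×10⁻⁹)/(1.34)] = 102 V.

102 V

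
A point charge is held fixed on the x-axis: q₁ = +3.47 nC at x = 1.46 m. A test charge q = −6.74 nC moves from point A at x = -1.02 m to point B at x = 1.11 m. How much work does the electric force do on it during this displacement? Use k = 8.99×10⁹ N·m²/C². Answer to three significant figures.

5.16×10⁻⁷ J

The work done by the electric force is W_field = −ΔU = −q(V_B − V_A) = q(V_A − V_B).
At A: distance to the source charge is 2.48 m; V_A = kq₁/r = 12.6 V.
At B: distance to the source charge is 0.350 m; V_B = kq₁/r = 89.1 V.
ΔV = V_B − V_A = 76.6 V.
W_field = −qΔV = −(-6.74×10⁻⁹ C)(76.6 V) = 5.16×10⁻⁷ J.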